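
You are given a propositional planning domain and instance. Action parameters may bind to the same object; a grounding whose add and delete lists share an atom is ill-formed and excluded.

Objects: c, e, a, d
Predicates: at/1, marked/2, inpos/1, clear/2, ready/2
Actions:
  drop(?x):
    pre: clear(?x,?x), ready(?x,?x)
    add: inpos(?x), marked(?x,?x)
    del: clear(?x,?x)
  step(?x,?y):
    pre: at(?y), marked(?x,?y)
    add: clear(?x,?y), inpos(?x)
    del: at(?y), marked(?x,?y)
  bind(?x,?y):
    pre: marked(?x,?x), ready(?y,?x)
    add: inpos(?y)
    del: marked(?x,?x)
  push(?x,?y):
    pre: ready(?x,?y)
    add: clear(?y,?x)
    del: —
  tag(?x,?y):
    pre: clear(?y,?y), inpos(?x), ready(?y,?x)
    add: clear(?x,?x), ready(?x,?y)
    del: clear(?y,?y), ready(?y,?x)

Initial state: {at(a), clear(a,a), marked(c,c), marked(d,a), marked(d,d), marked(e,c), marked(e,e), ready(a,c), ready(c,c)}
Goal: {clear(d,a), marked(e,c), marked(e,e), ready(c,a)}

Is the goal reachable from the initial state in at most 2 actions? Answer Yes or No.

No

1. step(d,a)  →  {clear(a,a), clear(d,a), inpos(d), marked(c,c), marked(d,d), marked(e,c), marked(e,e), ready(a,c), ready(c,c)}
2. bind(c,c)  →  {clear(a,a), clear(d,a), inpos(c), inpos(d), marked(d,d), marked(e,c), marked(e,e), ready(a,c), ready(c,c)}
3. tag(c,a)  →  {clear(c,c), clear(d,a), inpos(c), inpos(d), marked(d,d), marked(e,c), marked(e,e), ready(c,a), ready(c,c)}
optimal plan length = 3; 3 > 2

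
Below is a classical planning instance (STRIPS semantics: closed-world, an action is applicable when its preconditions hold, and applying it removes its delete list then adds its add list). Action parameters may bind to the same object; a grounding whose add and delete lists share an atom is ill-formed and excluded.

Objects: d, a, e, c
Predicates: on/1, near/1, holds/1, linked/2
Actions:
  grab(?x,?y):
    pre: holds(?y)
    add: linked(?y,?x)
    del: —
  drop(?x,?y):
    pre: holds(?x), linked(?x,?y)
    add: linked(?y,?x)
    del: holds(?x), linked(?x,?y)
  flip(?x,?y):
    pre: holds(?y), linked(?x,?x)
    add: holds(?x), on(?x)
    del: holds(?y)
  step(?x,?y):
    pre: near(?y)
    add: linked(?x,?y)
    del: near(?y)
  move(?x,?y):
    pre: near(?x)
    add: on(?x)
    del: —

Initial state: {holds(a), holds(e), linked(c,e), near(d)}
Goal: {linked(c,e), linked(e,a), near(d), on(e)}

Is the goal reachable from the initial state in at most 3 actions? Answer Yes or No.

1. grab(a,e)  →  {holds(a), holds(e), linked(c,e), linked(e,a), near(d)}
2. grab(e,e)  →  {holds(a), holds(e), linked(c,e), linked(e,a), linked(e,e), near(d)}
3. flip(e,a)  →  {holds(e), linked(c,e), linked(e,a), linked(e,e), near(d), on(e)}
optimal plan length = 3; 3 ≤ 3

Yes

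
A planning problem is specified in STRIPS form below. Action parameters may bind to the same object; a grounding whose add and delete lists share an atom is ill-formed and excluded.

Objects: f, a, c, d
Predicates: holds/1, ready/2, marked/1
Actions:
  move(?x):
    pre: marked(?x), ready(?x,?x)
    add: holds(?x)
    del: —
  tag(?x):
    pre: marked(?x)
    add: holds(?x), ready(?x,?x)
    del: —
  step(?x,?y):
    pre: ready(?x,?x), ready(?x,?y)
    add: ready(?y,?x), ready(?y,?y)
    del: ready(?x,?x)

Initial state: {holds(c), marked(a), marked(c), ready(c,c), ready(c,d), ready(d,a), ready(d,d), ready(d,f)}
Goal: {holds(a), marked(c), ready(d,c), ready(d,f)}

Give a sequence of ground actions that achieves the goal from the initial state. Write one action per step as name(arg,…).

1. tag(a)  →  {holds(a), holds(c), marked(a), marked(c), ready(a,a), ready(c,c), ready(c,d), ready(d,a), ready(d,d), ready(d,f)}
2. step(c,d)  →  {holds(a), holds(c), marked(a), marked(c), ready(a,a), ready(c,d), ready(d,a), ready(d,c), ready(d,d), ready(d,f)}

tag(a); step(c,d)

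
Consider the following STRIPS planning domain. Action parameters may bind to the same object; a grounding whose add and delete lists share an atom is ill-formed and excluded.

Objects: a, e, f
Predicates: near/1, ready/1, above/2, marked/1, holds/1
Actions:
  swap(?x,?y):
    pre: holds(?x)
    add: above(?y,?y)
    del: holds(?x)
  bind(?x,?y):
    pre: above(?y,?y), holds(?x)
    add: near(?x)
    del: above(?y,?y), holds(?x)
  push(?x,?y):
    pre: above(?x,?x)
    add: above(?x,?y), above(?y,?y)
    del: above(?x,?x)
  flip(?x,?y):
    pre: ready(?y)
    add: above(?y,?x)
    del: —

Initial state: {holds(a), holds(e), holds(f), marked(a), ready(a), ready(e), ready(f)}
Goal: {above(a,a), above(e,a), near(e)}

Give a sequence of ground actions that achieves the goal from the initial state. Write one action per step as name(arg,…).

swap(a,a); swap(f,e); bind(e,a); push(e,a)

1. swap(a,a)  →  {above(a,a), holds(e), holds(f), marked(a), ready(a), ready(e), ready(f)}
2. swap(f,e)  →  {above(a,a), above(e,e), holds(e), marked(a), ready(a), ready(e), ready(f)}
3. bind(e,a)  →  {above(e,e), marked(a), near(e), ready(a), ready(e), ready(f)}
4. push(e,a)  →  {above(a,a), above(e,a), marked(a), near(e), ready(a), ready(e), ready(f)}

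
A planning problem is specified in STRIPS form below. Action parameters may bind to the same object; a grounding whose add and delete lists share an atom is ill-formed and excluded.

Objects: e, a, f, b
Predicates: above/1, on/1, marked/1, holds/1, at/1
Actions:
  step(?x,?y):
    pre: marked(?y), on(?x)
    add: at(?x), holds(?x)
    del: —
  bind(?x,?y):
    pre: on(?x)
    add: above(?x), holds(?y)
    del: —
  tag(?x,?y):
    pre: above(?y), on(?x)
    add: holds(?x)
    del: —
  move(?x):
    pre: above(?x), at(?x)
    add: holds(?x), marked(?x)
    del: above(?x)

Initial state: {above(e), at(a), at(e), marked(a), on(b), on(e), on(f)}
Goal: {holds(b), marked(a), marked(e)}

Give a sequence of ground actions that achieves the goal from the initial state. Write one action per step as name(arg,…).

1. step(b,a)  →  {above(e), at(a), at(b), at(e), holds(b), marked(a), on(b), on(e), on(f)}
2. move(e)  →  {at(a), at(b), at(e), holds(b), holds(e), marked(a), marked(e), on(b), on(e), on(f)}

step(b,a); move(e)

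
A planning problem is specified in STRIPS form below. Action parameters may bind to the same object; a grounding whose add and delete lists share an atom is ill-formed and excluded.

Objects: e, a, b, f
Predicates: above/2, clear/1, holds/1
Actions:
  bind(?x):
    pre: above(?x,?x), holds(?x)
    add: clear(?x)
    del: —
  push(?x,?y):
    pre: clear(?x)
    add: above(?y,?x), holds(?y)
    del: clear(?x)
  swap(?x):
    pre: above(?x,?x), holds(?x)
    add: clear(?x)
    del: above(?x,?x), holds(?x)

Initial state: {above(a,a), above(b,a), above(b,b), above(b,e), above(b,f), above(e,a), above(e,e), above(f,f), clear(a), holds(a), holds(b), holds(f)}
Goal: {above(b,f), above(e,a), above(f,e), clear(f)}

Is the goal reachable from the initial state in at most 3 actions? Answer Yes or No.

1. bind(f)  →  {above(a,a), above(b,a), above(b,b), above(b,e), above(b,f), above(e,a), above(e,e), above(f,f), clear(a), clear(f), holds(a), holds(b), holds(f)}
2. push(a,e)  →  {above(a,a), above(b,a), above(b,b), above(b,e), above(b,f), above(e,a), above(e,e), above(f,f), clear(f), holds(a), holds(b), holds(e), holds(f)}
3. bind(e)  →  {above(a,a), above(b,a), above(b,b), above(b,e), above(b,f), above(e,a), above(e,e), above(f,f), clear(e), clear(f), holds(a), holds(b), holds(e), holds(f)}
4. push(e,f)  →  {above(a,a), above(b,a), above(b,b), above(b,e), above(b,f), above(e,a), above(e,e), above(f,e), above(f,f), clear(f), holds(a), holds(b), holds(e), holds(f)}
optimal plan length = 4; 4 > 3

No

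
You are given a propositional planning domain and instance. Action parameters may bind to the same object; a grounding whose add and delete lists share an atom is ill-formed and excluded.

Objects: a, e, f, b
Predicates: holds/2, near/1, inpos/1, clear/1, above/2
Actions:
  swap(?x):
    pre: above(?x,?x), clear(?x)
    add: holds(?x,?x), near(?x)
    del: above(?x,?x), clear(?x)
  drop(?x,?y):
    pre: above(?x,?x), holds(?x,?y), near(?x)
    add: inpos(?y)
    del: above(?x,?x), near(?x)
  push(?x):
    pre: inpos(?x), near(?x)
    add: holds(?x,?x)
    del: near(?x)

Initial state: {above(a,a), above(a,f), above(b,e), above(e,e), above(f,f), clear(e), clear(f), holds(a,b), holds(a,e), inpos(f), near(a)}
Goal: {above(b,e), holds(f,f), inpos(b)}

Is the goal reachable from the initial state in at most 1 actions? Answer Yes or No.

1. swap(f)  →  {above(a,a), above(a,f), above(b,e), above(e,e), clear(e), holds(a,b), holds(a,e), holds(f,f), inpos(f), near(a), near(f)}
2. drop(a,b)  →  {above(a,f), above(b,e), above(e,e), clear(e), holds(a,b), holds(a,e), holds(f,f), inpos(b), inpos(f), near(f)}
optimal plan length = 2; 2 > 1

No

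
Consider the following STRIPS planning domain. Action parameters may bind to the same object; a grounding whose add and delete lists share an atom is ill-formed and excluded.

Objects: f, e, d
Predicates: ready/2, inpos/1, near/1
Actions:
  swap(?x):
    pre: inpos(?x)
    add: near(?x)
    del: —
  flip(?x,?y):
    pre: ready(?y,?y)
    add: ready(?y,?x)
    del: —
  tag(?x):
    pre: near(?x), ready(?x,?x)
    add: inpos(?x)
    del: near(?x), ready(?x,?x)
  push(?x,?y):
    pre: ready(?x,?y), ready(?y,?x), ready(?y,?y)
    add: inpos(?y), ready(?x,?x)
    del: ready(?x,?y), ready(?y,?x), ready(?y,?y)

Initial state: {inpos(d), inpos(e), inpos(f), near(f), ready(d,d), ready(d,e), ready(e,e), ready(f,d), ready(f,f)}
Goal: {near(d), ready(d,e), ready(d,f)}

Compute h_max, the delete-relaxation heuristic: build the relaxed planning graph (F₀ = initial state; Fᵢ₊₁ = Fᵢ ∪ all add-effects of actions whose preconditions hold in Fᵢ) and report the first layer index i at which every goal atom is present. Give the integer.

1

F0 = init (9 atoms)
F1 = F0 ∪ {near(d), near(e), ready(d,f), ready(e,d), ready(e,f), ready(f,e)}  (15 atoms)
goal ⊆ F1  ⇒  h_max = 1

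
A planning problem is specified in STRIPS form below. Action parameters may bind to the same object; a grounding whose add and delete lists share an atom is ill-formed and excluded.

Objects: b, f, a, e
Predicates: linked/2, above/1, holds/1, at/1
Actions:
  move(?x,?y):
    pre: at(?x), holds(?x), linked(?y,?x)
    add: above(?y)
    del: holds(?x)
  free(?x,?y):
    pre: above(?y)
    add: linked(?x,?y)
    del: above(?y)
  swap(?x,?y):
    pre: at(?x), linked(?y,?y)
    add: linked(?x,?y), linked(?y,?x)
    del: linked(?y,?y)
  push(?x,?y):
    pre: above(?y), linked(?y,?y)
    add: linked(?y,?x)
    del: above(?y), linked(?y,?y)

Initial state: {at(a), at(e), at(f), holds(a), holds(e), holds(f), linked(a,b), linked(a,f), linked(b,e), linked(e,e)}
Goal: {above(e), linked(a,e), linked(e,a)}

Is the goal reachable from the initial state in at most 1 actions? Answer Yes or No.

No

1. move(e,e)  →  {above(e), at(a), at(e), at(f), holds(a), holds(f), linked(a,b), linked(a,f), linked(b,e), linked(e,e)}
2. swap(a,e)  →  {above(e), at(a), at(e), at(f), holds(a), holds(f), linked(a,b), linked(a,e), linked(a,f), linked(b,e), linked(e,a)}
optimal plan length = 2; 2 > 1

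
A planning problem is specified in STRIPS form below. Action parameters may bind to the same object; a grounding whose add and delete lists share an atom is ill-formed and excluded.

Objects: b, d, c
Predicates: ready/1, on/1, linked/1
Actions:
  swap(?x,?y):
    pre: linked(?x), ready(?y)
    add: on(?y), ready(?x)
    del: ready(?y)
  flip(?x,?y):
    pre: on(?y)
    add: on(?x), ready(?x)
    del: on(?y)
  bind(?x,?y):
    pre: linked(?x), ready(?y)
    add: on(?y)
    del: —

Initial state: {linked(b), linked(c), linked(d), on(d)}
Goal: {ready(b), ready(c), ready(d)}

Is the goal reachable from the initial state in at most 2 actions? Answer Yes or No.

1. flip(b,d)  →  {linked(b), linked(c), linked(d), on(b), ready(b)}
2. flip(d,b)  →  {linked(b), linked(c), linked(d), on(d), ready(b), ready(d)}
3. flip(c,d)  →  {linked(b), linked(c), linked(d), on(c), ready(b), ready(c), ready(d)}
optimal plan length = 3; 3 > 2

No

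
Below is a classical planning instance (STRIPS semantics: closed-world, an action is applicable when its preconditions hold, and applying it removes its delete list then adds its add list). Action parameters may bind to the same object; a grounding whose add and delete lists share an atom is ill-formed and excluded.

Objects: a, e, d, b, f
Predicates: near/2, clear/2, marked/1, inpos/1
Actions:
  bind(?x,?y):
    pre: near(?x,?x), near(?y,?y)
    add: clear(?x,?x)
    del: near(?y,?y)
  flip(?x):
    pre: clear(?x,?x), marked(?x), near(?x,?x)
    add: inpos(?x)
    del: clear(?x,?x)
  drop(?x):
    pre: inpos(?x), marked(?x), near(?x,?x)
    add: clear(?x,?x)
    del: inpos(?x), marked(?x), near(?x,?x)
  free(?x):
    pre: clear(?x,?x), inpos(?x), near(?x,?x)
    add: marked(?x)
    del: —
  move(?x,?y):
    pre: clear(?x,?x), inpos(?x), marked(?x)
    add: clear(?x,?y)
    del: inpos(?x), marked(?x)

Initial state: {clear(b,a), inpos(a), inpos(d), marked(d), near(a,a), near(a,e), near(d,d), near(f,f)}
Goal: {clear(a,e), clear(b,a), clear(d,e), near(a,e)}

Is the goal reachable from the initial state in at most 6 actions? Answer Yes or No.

1. bind(a,f)  →  {clear(a,a), clear(b,a), inpos(a), inpos(d), marked(d), near(a,a), near(a,e), near(d,d)}
2. bind(d,d)  →  {clear(a,a), clear(b,a), clear(d,d), inpos(a), inpos(d), marked(d), near(a,a), near(a,e)}
3. free(a)  →  {clear(a,a), clear(b,a), clear(d,d), inpos(a), inpos(d), marked(a), marked(d), near(a,a), near(a,e)}
4. move(a,e)  →  {clear(a,a), clear(a,e), clear(b,a), clear(d,d), inpos(d), marked(d), near(a,a), near(a,e)}
5. move(d,e)  →  {clear(a,a), clear(a,e), clear(b,a), clear(d,d), clear(d,e), near(a,a), near(a,e)}
optimal plan length = 5; 5 ≤ 6

Yes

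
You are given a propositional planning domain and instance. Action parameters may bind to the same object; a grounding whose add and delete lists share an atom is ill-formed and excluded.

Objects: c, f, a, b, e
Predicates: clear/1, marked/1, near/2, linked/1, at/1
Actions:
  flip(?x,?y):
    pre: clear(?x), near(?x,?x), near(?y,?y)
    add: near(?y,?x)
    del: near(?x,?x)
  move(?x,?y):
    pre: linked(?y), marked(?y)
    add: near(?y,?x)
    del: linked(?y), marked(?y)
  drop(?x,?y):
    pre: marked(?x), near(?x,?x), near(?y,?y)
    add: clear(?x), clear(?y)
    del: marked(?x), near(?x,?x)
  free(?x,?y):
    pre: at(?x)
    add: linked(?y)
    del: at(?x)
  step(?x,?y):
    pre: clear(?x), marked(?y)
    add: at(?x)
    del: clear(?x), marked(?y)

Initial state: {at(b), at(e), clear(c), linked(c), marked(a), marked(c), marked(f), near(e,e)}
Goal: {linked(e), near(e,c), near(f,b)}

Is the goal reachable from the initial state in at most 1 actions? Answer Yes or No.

1. move(c,c)  →  {at(b), at(e), clear(c), marked(a), marked(f), near(c,c), near(e,e)}
2. flip(c,e)  →  {at(b), at(e), clear(c), marked(a), marked(f), near(e,c), near(e,e)}
3. free(b,f)  →  {at(e), clear(c), linked(f), marked(a), marked(f), near(e,c), near(e,e)}
4. move(b,f)  →  {at(e), clear(c), marked(a), near(e,c), near(e,e), near(f,b)}
5. free(e,e)  →  {clear(c), linked(e), marked(a), near(e,c), near(e,e), near(f,b)}
optimal plan length = 5; 5 > 1

No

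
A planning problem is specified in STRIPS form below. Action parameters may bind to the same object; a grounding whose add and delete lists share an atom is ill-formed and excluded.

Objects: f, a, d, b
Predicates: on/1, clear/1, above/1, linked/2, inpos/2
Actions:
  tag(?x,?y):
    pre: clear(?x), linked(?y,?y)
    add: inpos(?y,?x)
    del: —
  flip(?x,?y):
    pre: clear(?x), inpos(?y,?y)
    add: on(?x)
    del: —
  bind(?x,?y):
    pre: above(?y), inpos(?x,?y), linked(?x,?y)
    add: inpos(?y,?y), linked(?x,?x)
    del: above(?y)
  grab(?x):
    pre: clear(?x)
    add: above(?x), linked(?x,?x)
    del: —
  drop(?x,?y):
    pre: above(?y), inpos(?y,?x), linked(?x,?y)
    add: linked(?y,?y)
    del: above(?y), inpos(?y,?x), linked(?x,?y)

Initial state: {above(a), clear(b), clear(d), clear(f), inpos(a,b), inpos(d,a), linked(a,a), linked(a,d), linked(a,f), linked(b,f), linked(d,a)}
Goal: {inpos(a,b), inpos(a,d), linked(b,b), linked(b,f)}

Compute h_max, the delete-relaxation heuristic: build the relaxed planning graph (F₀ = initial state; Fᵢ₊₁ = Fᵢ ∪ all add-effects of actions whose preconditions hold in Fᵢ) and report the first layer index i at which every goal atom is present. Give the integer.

F0 = init (11 atoms)
F1 = F0 ∪ {above(b), above(d), above(f), inpos(a,a), inpos(a,d), inpos(a,f), linked(b,b), linked(d,d), linked(f,f)}  (20 atoms)
goal ⊆ F1  ⇒  h_max = 1

1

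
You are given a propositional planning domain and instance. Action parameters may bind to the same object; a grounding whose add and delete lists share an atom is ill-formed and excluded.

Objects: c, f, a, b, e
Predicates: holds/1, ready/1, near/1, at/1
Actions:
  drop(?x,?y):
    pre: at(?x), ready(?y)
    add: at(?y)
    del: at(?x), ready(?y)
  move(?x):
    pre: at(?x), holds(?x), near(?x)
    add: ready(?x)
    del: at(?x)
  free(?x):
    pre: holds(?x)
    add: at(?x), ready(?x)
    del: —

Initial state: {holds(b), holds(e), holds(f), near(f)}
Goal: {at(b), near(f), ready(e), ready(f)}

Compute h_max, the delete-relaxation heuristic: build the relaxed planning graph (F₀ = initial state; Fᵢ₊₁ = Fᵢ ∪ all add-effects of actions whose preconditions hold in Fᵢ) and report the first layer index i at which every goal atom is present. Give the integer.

F0 = init (4 atoms)
F1 = F0 ∪ {at(b), at(e), at(f), ready(b), ready(e), ready(f)}  (10 atoms)
goal ⊆ F1  ⇒  h_max = 1

1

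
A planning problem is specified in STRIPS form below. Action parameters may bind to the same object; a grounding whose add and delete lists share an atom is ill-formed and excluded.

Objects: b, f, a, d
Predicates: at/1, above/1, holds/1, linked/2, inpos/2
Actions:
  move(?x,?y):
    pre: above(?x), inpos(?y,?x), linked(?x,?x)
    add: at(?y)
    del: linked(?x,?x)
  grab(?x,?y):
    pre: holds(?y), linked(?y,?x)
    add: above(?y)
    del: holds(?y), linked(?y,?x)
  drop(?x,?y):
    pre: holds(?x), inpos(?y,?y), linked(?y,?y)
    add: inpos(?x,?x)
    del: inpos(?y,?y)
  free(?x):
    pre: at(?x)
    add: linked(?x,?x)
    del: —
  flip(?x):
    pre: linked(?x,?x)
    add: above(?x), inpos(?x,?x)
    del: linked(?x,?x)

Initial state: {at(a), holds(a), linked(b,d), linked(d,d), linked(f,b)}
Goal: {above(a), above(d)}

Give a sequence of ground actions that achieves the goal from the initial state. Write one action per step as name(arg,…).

free(a); grab(a,a); flip(d)

1. free(a)  →  {at(a), holds(a), linked(a,a), linked(b,d), linked(d,d), linked(f,b)}
2. grab(a,a)  →  {above(a), at(a), linked(b,d), linked(d,d), linked(f,b)}
3. flip(d)  →  {above(a), above(d), at(a), inpos(d,d), linked(b,d), linked(f,b)}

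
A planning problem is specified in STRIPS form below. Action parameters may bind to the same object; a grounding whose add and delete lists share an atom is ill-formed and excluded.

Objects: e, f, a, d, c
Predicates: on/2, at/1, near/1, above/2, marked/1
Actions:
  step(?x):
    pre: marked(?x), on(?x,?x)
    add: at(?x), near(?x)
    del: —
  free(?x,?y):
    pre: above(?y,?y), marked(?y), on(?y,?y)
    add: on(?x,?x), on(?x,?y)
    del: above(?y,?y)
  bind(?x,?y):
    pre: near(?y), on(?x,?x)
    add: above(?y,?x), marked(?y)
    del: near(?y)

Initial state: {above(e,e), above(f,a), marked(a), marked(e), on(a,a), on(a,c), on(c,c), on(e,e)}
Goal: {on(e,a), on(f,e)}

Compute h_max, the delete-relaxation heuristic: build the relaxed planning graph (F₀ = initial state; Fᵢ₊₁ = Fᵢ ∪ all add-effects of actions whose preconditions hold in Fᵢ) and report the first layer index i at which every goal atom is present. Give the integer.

3

F0 = init (8 atoms)
F1 = F0 ∪ {at(a), at(e), near(a), near(e), on(a,e), on(c,e), on(d,d), on(d,e), on(f,e), on(f,f)}  (18 atoms)
F2 = F1 ∪ {above(a,a), above(a,c), above(a,d), above(a,e), above(a,f), above(e,a), above(e,c), above(e,d), above(e,f)}  (27 atoms)
F3 = F2 ∪ {on(c,a), on(d,a), on(e,a), on(f,a)}  (31 atoms)
goal ⊆ F3  ⇒  h_max = 3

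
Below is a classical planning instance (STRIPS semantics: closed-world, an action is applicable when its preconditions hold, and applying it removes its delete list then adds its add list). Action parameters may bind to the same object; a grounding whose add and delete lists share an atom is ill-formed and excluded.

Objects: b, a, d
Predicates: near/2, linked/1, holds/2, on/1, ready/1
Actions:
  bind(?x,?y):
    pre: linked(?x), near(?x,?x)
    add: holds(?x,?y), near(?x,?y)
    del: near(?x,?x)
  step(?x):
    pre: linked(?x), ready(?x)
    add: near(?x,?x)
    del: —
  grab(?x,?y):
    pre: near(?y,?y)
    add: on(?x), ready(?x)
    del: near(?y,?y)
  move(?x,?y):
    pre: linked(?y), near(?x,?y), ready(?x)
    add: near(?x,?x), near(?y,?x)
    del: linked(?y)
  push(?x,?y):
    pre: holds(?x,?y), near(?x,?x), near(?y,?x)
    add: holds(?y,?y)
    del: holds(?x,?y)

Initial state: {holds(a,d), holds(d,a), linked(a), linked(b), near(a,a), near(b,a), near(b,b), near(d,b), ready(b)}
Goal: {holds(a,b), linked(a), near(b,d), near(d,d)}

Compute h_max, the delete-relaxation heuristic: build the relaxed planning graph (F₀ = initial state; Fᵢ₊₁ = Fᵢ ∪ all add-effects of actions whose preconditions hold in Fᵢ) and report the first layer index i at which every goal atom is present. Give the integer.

2

F0 = init (9 atoms)
F1 = F0 ∪ {holds(a,b), holds(b,a), holds(b,d), near(a,b), near(a,d), near(b,d), on(a), on(b), on(d), ready(a), ready(d)}  (20 atoms)
F2 = F1 ∪ {holds(a,a), holds(b,b), holds(d,d), near(d,d)}  (24 atoms)
goal ⊆ F2  ⇒  h_max = 2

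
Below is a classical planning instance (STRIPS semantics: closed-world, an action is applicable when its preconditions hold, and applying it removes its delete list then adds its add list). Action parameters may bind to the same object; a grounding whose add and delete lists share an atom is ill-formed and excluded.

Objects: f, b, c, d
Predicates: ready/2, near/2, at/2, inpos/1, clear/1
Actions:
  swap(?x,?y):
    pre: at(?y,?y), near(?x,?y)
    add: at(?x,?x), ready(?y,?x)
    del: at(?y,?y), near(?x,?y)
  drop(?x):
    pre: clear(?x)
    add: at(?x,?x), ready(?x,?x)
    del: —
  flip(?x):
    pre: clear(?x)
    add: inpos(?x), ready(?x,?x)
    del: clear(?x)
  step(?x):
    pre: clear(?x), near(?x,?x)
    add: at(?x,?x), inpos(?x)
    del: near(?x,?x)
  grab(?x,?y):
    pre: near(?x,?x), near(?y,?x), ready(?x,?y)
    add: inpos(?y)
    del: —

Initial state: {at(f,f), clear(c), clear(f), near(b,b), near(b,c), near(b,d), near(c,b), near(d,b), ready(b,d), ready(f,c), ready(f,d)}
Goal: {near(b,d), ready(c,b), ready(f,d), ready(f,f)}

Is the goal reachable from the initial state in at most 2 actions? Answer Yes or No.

1. drop(f)  →  {at(f,f), clear(c), clear(f), near(b,b), near(b,c), near(b,d), near(c,b), near(d,b), ready(b,d), ready(f,c), ready(f,d), ready(f,f)}
2. drop(c)  →  {at(c,c), at(f,f), clear(c), clear(f), near(b,b), near(b,c), near(b,d), near(c,b), near(d,b), ready(b,d), ready(c,c), ready(f,c), ready(f,d), ready(f,f)}
3. swap(b,c)  →  {at(b,b), at(f,f), clear(c), clear(f), near(b,b), near(b,d), near(c,b), near(d,b), ready(b,d), ready(c,b), ready(c,c), ready(f,c), ready(f,d), ready(f,f)}
optimal plan length = 3; 3 > 2

No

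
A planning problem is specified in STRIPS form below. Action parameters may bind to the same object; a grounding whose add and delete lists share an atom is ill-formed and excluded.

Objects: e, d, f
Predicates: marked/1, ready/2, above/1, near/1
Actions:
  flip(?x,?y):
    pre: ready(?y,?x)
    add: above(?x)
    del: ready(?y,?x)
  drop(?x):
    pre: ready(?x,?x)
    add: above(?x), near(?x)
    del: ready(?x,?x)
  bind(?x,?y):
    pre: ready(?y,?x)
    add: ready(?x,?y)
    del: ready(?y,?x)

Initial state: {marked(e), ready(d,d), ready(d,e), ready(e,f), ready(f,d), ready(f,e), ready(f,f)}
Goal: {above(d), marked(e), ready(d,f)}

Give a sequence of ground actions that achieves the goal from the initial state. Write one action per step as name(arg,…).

1. flip(d,d)  →  {above(d), marked(e), ready(d,e), ready(e,f), ready(f,d), ready(f,e), ready(f,f)}
2. bind(d,f)  →  {above(d), marked(e), ready(d,e), ready(d,f), ready(e,f), ready(f,e), ready(f,f)}

flip(d,d); bind(d,f)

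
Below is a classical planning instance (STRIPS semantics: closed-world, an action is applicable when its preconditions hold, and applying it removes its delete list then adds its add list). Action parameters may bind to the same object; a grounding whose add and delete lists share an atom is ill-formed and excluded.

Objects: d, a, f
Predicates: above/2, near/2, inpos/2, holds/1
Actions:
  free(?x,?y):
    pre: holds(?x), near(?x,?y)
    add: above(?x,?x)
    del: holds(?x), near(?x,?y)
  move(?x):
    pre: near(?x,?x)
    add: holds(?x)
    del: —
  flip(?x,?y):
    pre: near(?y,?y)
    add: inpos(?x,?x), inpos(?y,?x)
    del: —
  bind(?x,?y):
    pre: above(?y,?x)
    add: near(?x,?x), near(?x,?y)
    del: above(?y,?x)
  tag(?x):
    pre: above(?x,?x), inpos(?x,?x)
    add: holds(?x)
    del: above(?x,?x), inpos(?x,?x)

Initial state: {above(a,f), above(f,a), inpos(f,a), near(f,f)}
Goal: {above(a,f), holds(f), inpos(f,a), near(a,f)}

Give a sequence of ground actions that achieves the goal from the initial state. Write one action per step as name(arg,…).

move(f); bind(a,f)

1. move(f)  →  {above(a,f), above(f,a), holds(f), inpos(f,a), near(f,f)}
2. bind(a,f)  →  {above(a,f), holds(f), inpos(f,a), near(a,a), near(a,f), near(f,f)}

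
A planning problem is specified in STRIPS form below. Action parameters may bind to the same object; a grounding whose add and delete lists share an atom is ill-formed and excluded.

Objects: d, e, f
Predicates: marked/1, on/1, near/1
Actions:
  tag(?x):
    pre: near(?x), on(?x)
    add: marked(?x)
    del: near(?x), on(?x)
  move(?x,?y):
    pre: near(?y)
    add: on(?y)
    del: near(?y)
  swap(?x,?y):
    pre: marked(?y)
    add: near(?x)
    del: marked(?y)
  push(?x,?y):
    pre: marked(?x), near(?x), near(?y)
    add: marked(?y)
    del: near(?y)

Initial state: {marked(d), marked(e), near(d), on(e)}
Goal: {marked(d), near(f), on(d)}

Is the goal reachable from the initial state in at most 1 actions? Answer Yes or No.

1. move(d,d)  →  {marked(d), marked(e), on(d), on(e)}
2. swap(f,e)  →  {marked(d), near(f), on(d), on(e)}
optimal plan length = 2; 2 > 1

No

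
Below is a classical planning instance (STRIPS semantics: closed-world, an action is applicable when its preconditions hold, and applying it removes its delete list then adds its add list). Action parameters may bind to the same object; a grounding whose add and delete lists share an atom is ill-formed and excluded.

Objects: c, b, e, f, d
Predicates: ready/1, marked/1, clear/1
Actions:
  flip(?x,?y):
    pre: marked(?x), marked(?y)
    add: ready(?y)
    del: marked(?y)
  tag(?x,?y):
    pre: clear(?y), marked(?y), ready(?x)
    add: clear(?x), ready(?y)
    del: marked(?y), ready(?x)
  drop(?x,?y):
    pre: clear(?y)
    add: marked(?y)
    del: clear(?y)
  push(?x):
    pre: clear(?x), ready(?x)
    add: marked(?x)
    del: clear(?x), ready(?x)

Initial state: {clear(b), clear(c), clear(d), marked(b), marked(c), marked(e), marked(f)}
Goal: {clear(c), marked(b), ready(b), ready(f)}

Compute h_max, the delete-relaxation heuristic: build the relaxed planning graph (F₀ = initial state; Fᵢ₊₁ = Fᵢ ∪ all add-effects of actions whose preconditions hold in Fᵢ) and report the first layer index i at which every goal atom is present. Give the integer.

F0 = init (7 atoms)
F1 = F0 ∪ {marked(d), ready(b), ready(c), ready(e), ready(f)}  (12 atoms)
goal ⊆ F1  ⇒  h_max = 1

1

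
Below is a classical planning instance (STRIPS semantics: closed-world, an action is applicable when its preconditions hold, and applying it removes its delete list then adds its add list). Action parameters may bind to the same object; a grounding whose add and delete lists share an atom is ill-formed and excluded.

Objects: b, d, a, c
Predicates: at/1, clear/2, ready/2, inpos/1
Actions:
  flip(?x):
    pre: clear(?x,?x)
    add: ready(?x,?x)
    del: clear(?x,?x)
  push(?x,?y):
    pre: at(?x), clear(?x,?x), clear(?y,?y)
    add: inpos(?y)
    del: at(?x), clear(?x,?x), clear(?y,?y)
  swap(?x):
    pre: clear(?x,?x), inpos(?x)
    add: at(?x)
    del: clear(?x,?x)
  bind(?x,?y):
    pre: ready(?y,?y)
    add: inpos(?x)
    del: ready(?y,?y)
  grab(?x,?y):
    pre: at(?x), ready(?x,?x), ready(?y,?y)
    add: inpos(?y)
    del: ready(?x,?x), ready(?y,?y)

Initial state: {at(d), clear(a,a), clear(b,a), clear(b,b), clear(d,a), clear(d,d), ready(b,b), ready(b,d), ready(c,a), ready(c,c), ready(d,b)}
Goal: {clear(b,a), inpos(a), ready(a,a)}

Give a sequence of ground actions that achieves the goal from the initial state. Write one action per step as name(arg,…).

1. flip(a)  →  {at(d), clear(b,a), clear(b,b), clear(d,a), clear(d,d), ready(a,a), ready(b,b), ready(b,d), ready(c,a), ready(c,c), ready(d,b)}
2. bind(a,b)  →  {at(d), clear(b,a), clear(b,b), clear(d,a), clear(d,d), inpos(a), ready(a,a), ready(b,d), ready(c,a), ready(c,c), ready(d,b)}

flip(a); bind(a,b)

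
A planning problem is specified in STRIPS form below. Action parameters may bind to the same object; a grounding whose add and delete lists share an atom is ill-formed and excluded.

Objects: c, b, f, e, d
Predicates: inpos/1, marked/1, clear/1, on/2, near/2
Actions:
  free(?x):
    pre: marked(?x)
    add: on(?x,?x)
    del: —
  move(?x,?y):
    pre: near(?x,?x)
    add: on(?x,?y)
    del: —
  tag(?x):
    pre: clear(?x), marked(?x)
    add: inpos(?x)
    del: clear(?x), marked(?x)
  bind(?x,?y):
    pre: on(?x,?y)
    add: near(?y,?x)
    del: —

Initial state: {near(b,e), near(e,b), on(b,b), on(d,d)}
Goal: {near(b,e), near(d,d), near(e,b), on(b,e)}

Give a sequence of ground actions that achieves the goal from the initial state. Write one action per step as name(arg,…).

bind(b,b); move(b,e); bind(d,d)

1. bind(b,b)  →  {near(b,b), near(b,e), near(e,b), on(b,b), on(d,d)}
2. move(b,e)  →  {near(b,b), near(b,e), near(e,b), on(b,b), on(b,e), on(d,d)}
3. bind(d,d)  →  {near(b,b), near(b,e), near(d,d), near(e,b), on(b,b), on(b,e), on(d,d)}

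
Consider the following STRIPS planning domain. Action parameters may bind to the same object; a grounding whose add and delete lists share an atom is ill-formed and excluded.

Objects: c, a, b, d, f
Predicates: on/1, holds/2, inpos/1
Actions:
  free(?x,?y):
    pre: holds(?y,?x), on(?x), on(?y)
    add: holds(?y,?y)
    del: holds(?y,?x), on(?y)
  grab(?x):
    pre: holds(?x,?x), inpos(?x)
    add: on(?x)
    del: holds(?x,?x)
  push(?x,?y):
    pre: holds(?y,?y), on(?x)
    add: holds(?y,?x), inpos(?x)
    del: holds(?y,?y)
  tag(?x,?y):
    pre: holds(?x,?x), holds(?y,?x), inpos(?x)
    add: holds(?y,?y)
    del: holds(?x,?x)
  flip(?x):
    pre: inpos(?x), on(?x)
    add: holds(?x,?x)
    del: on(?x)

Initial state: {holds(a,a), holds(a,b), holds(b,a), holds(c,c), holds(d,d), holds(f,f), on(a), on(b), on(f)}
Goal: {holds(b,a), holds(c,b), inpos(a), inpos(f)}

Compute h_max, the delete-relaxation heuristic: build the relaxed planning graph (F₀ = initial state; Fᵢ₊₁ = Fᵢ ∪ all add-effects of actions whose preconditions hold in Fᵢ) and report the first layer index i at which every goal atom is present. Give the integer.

1

F0 = init (9 atoms)
F1 = F0 ∪ {holds(a,f), holds(b,b), holds(c,a), holds(c,b), holds(c,f), holds(d,a), holds(d,b), holds(d,f), holds(f,a), holds(f,b), inpos(a), inpos(b), inpos(f)}  (22 atoms)
goal ⊆ F1  ⇒  h_max = 1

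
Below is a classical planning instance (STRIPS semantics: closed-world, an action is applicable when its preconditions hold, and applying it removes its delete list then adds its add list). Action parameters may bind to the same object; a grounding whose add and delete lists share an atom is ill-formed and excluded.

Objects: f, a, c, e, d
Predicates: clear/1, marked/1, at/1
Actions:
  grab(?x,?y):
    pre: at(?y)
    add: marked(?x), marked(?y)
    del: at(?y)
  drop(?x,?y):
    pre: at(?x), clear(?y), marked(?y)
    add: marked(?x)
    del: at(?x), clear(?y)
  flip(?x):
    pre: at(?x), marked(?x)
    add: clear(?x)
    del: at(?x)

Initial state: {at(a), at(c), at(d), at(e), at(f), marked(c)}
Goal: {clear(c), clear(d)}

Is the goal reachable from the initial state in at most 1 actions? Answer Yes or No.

No

1. grab(d,f)  →  {at(a), at(c), at(d), at(e), marked(c), marked(d), marked(f)}
2. flip(c)  →  {at(a), at(d), at(e), clear(c), marked(c), marked(d), marked(f)}
3. flip(d)  →  {at(a), at(e), clear(c), clear(d), marked(c), marked(d), marked(f)}
optimal plan length = 3; 3 > 1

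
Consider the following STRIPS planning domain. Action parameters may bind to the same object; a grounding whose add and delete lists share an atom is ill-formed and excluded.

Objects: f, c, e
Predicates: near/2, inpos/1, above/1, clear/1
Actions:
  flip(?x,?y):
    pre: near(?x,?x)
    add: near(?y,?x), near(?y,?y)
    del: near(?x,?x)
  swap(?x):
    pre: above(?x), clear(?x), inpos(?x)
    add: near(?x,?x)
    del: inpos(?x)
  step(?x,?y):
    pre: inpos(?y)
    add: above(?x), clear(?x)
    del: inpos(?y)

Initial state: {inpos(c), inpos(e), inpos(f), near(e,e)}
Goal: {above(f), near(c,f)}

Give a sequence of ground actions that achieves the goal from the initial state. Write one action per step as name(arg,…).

flip(e,f); flip(f,c); step(f,f)

1. flip(e,f)  →  {inpos(c), inpos(e), inpos(f), near(f,e), near(f,f)}
2. flip(f,c)  →  {inpos(c), inpos(e), inpos(f), near(c,c), near(c,f), near(f,e)}
3. step(f,f)  →  {above(f), clear(f), inpos(c), inpos(e), near(c,c), near(c,f), near(f,e)}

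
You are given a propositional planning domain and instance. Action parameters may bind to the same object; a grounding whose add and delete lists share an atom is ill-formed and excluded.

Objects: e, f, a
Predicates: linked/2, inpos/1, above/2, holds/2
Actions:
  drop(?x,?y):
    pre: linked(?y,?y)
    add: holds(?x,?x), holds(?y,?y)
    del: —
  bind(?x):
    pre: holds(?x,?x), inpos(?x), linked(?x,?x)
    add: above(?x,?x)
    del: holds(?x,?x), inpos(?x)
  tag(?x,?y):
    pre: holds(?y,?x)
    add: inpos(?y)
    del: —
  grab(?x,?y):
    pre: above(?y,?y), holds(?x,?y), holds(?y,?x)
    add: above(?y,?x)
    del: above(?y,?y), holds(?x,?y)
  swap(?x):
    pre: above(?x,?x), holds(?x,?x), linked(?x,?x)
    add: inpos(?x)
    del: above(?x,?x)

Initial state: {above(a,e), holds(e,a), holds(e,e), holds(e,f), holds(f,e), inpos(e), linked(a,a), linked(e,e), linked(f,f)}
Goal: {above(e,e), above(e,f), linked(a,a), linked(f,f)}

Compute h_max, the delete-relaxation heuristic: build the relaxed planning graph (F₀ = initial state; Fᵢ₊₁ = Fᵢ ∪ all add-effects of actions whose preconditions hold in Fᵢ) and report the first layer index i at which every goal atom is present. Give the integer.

F0 = init (9 atoms)
F1 = F0 ∪ {above(e,e), holds(a,a), holds(f,f), inpos(f)}  (13 atoms)
F2 = F1 ∪ {above(e,f), above(f,f), inpos(a)}  (16 atoms)
goal ⊆ F2  ⇒  h_max = 2

2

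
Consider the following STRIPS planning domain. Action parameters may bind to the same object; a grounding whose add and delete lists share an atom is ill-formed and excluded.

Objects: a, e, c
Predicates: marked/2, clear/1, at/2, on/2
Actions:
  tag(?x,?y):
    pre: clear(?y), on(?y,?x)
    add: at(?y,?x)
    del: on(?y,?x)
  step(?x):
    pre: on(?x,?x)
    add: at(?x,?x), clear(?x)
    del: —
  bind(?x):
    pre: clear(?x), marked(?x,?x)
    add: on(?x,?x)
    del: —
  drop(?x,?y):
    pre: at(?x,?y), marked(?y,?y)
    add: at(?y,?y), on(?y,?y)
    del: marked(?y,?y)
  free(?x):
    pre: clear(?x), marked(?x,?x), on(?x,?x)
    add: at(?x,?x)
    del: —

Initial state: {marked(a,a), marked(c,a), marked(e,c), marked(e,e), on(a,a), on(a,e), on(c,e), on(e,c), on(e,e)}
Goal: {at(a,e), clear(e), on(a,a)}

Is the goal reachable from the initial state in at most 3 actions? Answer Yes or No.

Yes

1. step(a)  →  {at(a,a), clear(a), marked(a,a), marked(c,a), marked(e,c), marked(e,e), on(a,a), on(a,e), on(c,e), on(e,c), on(e,e)}
2. tag(e,a)  →  {at(a,a), at(a,e), clear(a), marked(a,a), marked(c,a), marked(e,c), marked(e,e), on(a,a), on(c,e), on(e,c), on(e,e)}
3. step(e)  →  {at(a,a), at(a,e), at(e,e), clear(a), clear(e), marked(a,a), marked(c,a), marked(e,c), marked(e,e), on(a,a), on(c,e), on(e,c), on(e,e)}
optimal plan length = 3; 3 ≤ 3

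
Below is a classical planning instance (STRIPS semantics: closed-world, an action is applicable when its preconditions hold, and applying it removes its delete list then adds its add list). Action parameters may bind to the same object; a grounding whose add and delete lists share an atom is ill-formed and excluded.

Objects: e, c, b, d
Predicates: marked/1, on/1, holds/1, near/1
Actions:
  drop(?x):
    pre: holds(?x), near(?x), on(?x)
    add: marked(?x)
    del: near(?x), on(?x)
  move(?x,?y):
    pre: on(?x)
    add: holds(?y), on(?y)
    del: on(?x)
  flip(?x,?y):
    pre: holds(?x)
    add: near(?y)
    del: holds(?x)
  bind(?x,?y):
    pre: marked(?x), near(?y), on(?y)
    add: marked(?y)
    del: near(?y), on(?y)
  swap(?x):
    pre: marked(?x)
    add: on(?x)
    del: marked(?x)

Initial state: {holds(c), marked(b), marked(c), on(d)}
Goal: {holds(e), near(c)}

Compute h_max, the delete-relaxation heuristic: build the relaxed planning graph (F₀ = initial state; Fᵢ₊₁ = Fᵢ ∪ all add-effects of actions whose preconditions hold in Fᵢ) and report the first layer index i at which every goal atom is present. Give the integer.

1

F0 = init (4 atoms)
F1 = F0 ∪ {holds(b), holds(e), near(b), near(c), near(d), near(e), on(b), on(c), on(e)}  (13 atoms)
goal ⊆ F1  ⇒  h_max = 1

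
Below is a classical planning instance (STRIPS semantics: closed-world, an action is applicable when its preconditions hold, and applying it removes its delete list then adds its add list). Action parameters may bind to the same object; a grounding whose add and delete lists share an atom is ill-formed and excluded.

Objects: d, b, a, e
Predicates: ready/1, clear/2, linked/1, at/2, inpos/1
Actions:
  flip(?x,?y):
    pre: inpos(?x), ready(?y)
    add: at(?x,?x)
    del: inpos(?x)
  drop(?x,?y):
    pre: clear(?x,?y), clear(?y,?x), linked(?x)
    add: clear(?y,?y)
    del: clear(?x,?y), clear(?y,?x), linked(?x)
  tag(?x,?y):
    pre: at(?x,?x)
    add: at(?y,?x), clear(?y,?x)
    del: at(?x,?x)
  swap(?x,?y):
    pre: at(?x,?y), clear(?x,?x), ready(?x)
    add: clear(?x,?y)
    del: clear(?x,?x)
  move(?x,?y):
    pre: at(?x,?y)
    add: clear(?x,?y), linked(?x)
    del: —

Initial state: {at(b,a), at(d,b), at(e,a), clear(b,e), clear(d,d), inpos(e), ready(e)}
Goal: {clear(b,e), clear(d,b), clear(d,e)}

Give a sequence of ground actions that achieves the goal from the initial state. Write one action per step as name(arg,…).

1. flip(e,e)  →  {at(b,a), at(d,b), at(e,a), at(e,e), clear(b,e), clear(d,d), ready(e)}
2. tag(e,d)  →  {at(b,a), at(d,b), at(d,e), at(e,a), clear(b,e), clear(d,d), clear(d,e), ready(e)}
3. move(d,b)  →  {at(b,a), at(d,b), at(d,e), at(e,a), clear(b,e), clear(d,b), clear(d,d), clear(d,e), linked(d), ready(e)}

flip(e,e); tag(e,d); move(d,b)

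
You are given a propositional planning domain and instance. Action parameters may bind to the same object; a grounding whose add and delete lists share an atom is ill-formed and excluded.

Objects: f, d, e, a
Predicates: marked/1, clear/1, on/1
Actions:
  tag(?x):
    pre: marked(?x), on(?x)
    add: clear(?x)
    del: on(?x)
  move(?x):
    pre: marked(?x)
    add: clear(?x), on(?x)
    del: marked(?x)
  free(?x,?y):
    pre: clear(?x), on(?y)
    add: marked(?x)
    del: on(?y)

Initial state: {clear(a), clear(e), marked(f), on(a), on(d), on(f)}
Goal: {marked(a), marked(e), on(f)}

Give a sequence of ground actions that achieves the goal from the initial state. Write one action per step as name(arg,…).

free(e,d); free(a,a)

1. free(e,d)  →  {clear(a), clear(e), marked(e), marked(f), on(a), on(f)}
2. free(a,a)  →  {clear(a), clear(e), marked(a), marked(e), marked(f), on(f)}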